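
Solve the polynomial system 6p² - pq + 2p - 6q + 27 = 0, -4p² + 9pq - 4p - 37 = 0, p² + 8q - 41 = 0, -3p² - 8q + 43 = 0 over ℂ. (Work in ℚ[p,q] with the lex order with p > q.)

{(1, 5)}

Compute a lex Gröbner basis by Buchberger's algorithm.
f_1 = 6p² - pq + 2p - 6q + 27, LT = p².
f_2 = -4p² + 9pq - 4p - 37, LT = p².
f_3 = p² + 8q - 41, LT = p².
f_4 = -3p² - 8q + 43, LT = p².

S(f_1,f_2): lcm = p². S = 25/12pq - ⅔p - q - 19/4.
  leading term pq: no divisor's leading term divides it; move 25/12pq to the remainder.
  leading term p: no divisor's leading term divides it; move -⅔p to the remainder.
  leading term q: no divisor's leading term divides it; move -q to the remainder.
  leading term 1: no divisor's leading term divides it; move -19/4 to the remainder.
  remainder 25/12pq - ⅔p - q - 19/4 ≠ 0; add h_5 = 25/12pq - ⅔p - q - 19/4 to the basis.

S(f_1,f_3): lcm = p². S = -⅙pq + ⅓p - 9q + 91/2.
  leading term pq: subtract (-2/25)·h_5 from -⅙pq + ⅓p - 9q + 91/2 → 7/25p - 227/25q + 1128/25
  leading term p: no divisor's leading term divides it; move 7/25p to the remainder.
  leading term q: no divisor's leading term divides it; move -227/25q to the remainder.
  leading term 1: no divisor's leading term divides it; move 1128/25 to the remainder.
  remainder 7/25p - 227/25q + 1128/25 ≠ 0; add h_6 = 7/25p - 227/25q + 1128/25 to the basis.

S(f_1,f_4): lcm = p². S = -⅙pq + ⅓p - 11/3q + 113/6.
  leading term pq: subtract (-2/25)·h_5 from -⅙pq + ⅓p - 11/3q + 113/6 → 7/25p - 281/75q + 1384/75
  leading term p: subtract (1)·h_6 from 7/25p - 281/75q + 1384/75 → 16/3q - 80/3
  leading term q: no divisor's leading term divides it; move 16/3q to the remainder.
  leading term 1: no divisor's leading term divides it; move -80/3 to the remainder.
  remainder 16/3q - 80/3 ≠ 0; add h_7 = 16/3q - 80/3 to the basis.

The other S-polynomials (S(f_2,f_3), S(f_2,f_4), S(f_3,f_4), S(f_1,h_5), S(f_2,h_5), S(f_3,h_5), S(f_4,h_5), S(f_1,h_6), S(f_2,h_6), S(f_3,h_6), S(f_4,h_6), S(h_5,h_6), S(f_1,h_7), S(f_2,h_7), S(f_3,h_7), S(f_4,h_7), S(h_5,h_7), S(h_6,h_7)) all reduce to 0 modulo the current basis, so we have a Gröbner basis.
Inter-reduce: drop elements whose leading term is divisible by another's, tail-reduce, and make monic.
Reduced Gröbner basis: {p - 1, q - 5}.

Since the basis is lex-ordered, q - 5 is univariate in q. Its roots are {5}. Back-substituting each root into the other basis elements fixes the other coordinates.
  q = 5: the earlier basis element becomes p - 1 = 0, giving p = 1 — point (1, 5).
Check: every point annihilates each of the original generators.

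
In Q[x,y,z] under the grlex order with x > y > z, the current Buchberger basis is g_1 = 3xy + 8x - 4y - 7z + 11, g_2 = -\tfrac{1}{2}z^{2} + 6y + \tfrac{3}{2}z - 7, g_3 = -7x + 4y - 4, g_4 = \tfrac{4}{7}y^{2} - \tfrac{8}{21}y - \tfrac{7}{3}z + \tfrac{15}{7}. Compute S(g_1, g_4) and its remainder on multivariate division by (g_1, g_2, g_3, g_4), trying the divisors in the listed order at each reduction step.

S(g_1, g_4) = \tfrac{10}{3}xy + \tfrac{49}{12}xz - \tfrac{4}{3}y^{2} - \tfrac{7}{3}yz - \tfrac{15}{4}x + \tfrac{11}{3}y; remainder on division = 0.

lcm(LM(g_1), LM(g_4)) = xy^{2}.
S = (lcm/LT(g_1))·g_1 − (lcm/LT(g_4))·g_4 = \tfrac{10}{3}xy + \tfrac{49}{12}xz - \tfrac{4}{3}y^{2} - \tfrac{7}{3}yz - \tfrac{15}{4}x + \tfrac{11}{3}y.
Reduce S modulo (g_1, g_2, g_3, g_4) in that order:
  leading term xy: subtract (\tfrac{10}{9})·g_1 from \tfrac{10}{3}xy + \tfrac{49}{12}xz - \tfrac{4}{3}y^{2} - \tfrac{7}{3}yz - \tfrac{15}{4}x + \tfrac{11}{3}y → \tfrac{49}{12}xz - \tfrac{4}{3}y^{2} - \tfrac{7}{3}yz - \tfrac{455}{36}x + \tfrac{73}{9}y + \tfrac{70}{9}z - \tfrac{110}{9}
  leading term xz: subtract (-\tfrac{7}{12}z)·g_3 from \tfrac{49}{12}xz - \tfrac{4}{3}y^{2} - \tfrac{7}{3}yz - \tfrac{455}{36}x + \tfrac{73}{9}y + \tfrac{70}{9}z - \tfrac{110}{9} → -\tfrac{4}{3}y^{2} - \tfrac{455}{36}x + \tfrac{73}{9}y + \tfrac{49}{9}z - \tfrac{110}{9}
  leading term y^{2}: subtract (-\tfrac{7}{3})·g_4 from -\tfrac{4}{3}y^{2} - \tfrac{455}{36}x + \tfrac{73}{9}y + \tfrac{49}{9}z - \tfrac{110}{9} → -\tfrac{455}{36}x + \tfrac{65}{9}y - \tfrac{65}{9}
  leading term x: subtract (\tfrac{65}{36})·g_3 from -\tfrac{455}{36}x + \tfrac{65}{9}y - \tfrac{65}{9} → 0
The remainder is 0, so this S-polynomial contributes no new basis element.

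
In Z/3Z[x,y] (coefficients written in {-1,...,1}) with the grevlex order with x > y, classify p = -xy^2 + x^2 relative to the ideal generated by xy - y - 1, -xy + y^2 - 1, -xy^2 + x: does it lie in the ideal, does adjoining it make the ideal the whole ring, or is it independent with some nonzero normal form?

-xy^2 + x^2 is independent of I; its normal form modulo I is y + 1.

First compute the reduced Gröbner basis of I by Buchberger's algorithm.
f_1 = xy - y - 1, LT = xy.
f_2 = -xy + y^2 - 1, LT = xy.
f_3 = -xy^2 + x, LT = xy^2.

S(f_1,f_2): lcm = xy. S = y^2 - y + 1.
  leading term y^2: no divisor's leading term divides it; move y^2 to the remainder.
  leading term y: no divisor's leading term divides it; move -y to the remainder.
  leading term 1: no divisor's leading term divides it; move 1 to the remainder.
  remainder y^2 - y + 1 ≠ 0; add h_4 = y^2 - y + 1 to the basis.

S(f_1,f_3): lcm = xy^2. S = -y^2 + x - y.
  leading term y^2: subtract (-1)·h_4 from -y^2 + x - y → x + y + 1
  leading term x: no divisor's leading term divides it; move x to the remainder.
  leading term y: no divisor's leading term divides it; move y to the remainder.
  leading term 1: no divisor's leading term divides it; move 1 to the remainder.
  remainder x + y + 1 ≠ 0; add h_5 = x + y + 1 to the basis.

S(f_2,f_3): lcm = xy^2. S = -y^3 + x + y.
  leading term y^3: subtract (-y)·h_4 from -y^3 + x + y → -y^2 + x - y
  leading term y^2: subtract (-1)·h_4 from -y^2 + x - y → x + y + 1
  leading term x: subtract (1)·h_5 from x + y + 1 → 0
  remainder 0.

S(f_1,h_4): lcm = xy^2. S = xy - y^2 - x - y.
  leading term xy: subtract (1)·f_1 from xy - y^2 - x - y → -y^2 - x + 1
  leading term y^2: subtract (-1)·h_4 from -y^2 - x + 1 → -x - y - 1
  leading term x: subtract (-1)·h_5 from -x - y - 1 → 0
  remainder 0.

S(f_2,h_4): lcm = xy^2. S = -y^3 + xy - x + y.
  leading term y^3: subtract (-y)·h_4 from -y^3 + xy - x + y → xy - y^2 - x - y
  leading term xy: subtract (1)·f_1 from xy - y^2 - x - y → -y^2 - x + 1
  leading term y^2: subtract (-1)·h_4 from -y^2 - x + 1 → -x - y - 1
  leading term x: subtract (-1)·h_5 from -x - y - 1 → 0
  remainder 0.

S(f_3,h_4): lcm = xy^2. S = xy + x.
  leading term xy: subtract (1)·f_1 from xy + x → x + y + 1
  leading term x: subtract (1)·h_5 from x + y + 1 → 0
  remainder 0.

S(f_1,h_5): lcm = xy. S = -y^2 + y - 1.
  leading term y^2: subtract (-1)·h_4 from -y^2 + y - 1 → 0
  remainder 0.

S(f_2,h_5): lcm = xy. S = y^2 - y + 1.
  leading term y^2: subtract (1)·h_4 from y^2 - y + 1 → 0
  remainder 0.

S(f_3,h_5): lcm = xy^2. S = -y^3 - y^2 - x.
  leading term y^3: subtract (-y)·h_4 from -y^3 - y^2 - x → y^2 - x + y
  leading term y^2: subtract (1)·h_4 from y^2 - x + y → -x - y - 1
  leading term x: subtract (-1)·h_5 from -x - y - 1 → 0
  remainder 0.

S(h_4,h_5): leading monomials are coprime, so the S-polynomial reduces to 0 (Buchberger's first criterion).
Every S-polynomial of the final basis reduces to 0, so we have a Gröbner basis.
Inter-reduce: drop elements whose leading term is divisible by another's, tail-reduce, and make monic.
Reduced Gröbner basis: {y^2 - y + 1, x + y + 1}.
Label its elements g_1 = y^2 - y + 1, g_2 = x + y + 1.

Reduce p = -xy^2 + x^2 modulo G:
  leading term xy^2: subtract (-x)·g_1 from -xy^2 + x^2 → x^2 - xy + x
  leading term x^2: subtract (x)·g_2 from x^2 - xy + x → xy
  leading term xy: subtract (y)·g_2 from xy → -y^2 - y
  leading term y^2: subtract (-1)·g_1 from -y^2 - y → y + 1
  leading term y: no divisor's leading term divides it; move y to the remainder.
  leading term 1: no divisor's leading term divides it; move 1 to the remainder.
  normal form = y + 1.
The normal form is nonzero, so p ∉ I. Since p minus its normal form lies in I, I + (p) = I + (r) where r = y + 1; decide whether this ideal is the whole ring.
Run Buchberger on G together with r (pairs among the g_i already reduce to 0 since G is a Gröbner basis):
g_1 = y^2 - y + 1, LT = y^2.
g_2 = x + y + 1, LT = x.
r = y + 1, LT = y.

S(g_1,g_2): leading monomials are coprime, so the S-polynomial reduces to 0 (Buchberger's first criterion).
S(g_1,r): lcm = y^2. S = y + 1.
  leading term y: subtract (1)·r from y + 1 → 0
  remainder 0.

S(g_2,r): leading monomials are coprime, so the S-polynomial reduces to 0 (Buchberger's first criterion).
Every S-polynomial of the final basis reduces to 0, so we have a Gröbner basis.
Inter-reduce: drop elements whose leading term is divisible by another's, tail-reduce, and make monic.
Reduced Gröbner basis: {x, y + 1}.
The reduced Gröbner basis of I + (p) is {x, y + 1} ≠ {1}, a proper ideal, so the enlarged system stays consistent: p is independent of I, with normal form y + 1.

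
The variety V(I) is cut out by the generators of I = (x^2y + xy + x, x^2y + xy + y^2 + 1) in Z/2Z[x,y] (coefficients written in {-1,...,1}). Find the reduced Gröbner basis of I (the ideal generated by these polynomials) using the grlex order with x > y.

G = {x^3 + xy + x, x^2y + xy + x, y^2 + x + 1}

f_1 = x^2y + xy + x, LT = x^2y.
f_2 = x^2y + xy + y^2 + 1, LT = x^2y.

S(f_1,f_2): lcm = x^2y. S = y^2 + x + 1.
  reduce S modulo (f_1, f_2):
  remainder y^2 + x + 1 ≠ 0; add g_3 = y^2 + x + 1 to the basis.

S(f_1,g_3): lcm = x^2y^2. S = x^3 + xy^2 + x^2 + xy.
  reduce S modulo (f_1, f_2, g_3):
  remainder x^3 + xy + x ≠ 0; add g_4 = x^3 + xy + x to the basis.

The other S-polynomials (S(f_2,g_3), S(f_1,g_4), S(f_2,g_4), S(g_3,g_4)) all reduce to 0 modulo the current basis, so we have a Gröbner basis.
Inter-reduce: drop elements whose leading term is divisible by another's, tail-reduce, and make monic.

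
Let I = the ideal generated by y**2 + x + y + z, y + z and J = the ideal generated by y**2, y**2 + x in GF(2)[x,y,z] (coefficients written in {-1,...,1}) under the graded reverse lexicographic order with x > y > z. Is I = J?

For a fixed monomial order, each ideal has a unique reduced Gröbner basis; comparing bases decides equality.
Buchberger on the first generating set:
f_1 = y**2 + x + y + z, LT = y**2.
f_2 = y + z, LT = y.

S(f_1,f_2): lcm = y**2. S = y*z + x + y + z.
  leading term y*z: subtract (z)·f_2 from y*z + x + y + z → z**2 + x + y + z
  leading term z**2: no divisor's leading term divides it; move z**2 to the remainder.
  leading term x: no divisor's leading term divides it; move x to the remainder.
  leading term y: subtract (1)·f_2 from y + z → 0
  remainder z**2 + x ≠ 0; add g_3 = z**2 + x to the basis.

The other S-polynomials (S(f_1,g_3), S(f_2,g_3)) all reduce to 0 modulo the current basis, so we have a Gröbner basis.
Inter-reduce: drop elements whose leading term is divisible by another's, tail-reduce, and make monic.
Reduced Gröbner basis: {z**2 + x, y + z}.

Buchberger on the second generating set:
h_1 = y**2, LT = y**2.
h_2 = y**2 + x, LT = y**2.

S(h_1,h_2): lcm = y**2. S = x.
  leading term x: no divisor's leading term divides it; move x to the remainder.
  remainder x ≠ 0; add k_3 = x to the basis.

The other S-polynomials (S(h_1,k_3), S(h_2,k_3)) all reduce to 0 modulo the current basis, so we have a Gröbner basis.
Inter-reduce: drop elements whose leading term is divisible by another's, tail-reduce, and make monic.
Reduced Gröbner basis: {y**2, x}.

The bases are distinct; the ideals are different.

No, the ideals differ.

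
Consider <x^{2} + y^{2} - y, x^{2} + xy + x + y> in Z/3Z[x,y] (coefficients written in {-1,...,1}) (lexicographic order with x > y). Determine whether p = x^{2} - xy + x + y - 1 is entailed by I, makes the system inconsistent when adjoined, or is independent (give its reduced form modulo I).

x^{2} - xy + x + y - 1 is independent of I; its normal form modulo I is -x + y^{2} + y - 1.

First compute the reduced Gröbner basis of I by Buchberger's algorithm.
f_1 = x^{2} + y^{2} - y, LT = x^{2}.
f_2 = x^{2} + xy + x + y, LT = x^{2}.

S(f_1,f_2): lcm = x^{2}. S = -xy - x + y^{2} + y.
  leading term xy: no divisor's leading term divides it; move -xy to the remainder.
  leading term x: no divisor's leading term divides it; move -x to the remainder.
  leading term y^{2}: no divisor's leading term divides it; move y^{2} to the remainder.
  leading term y: no divisor's leading term divides it; move y to the remainder.
  remainder -xy - x + y^{2} + y ≠ 0; add h_3 = -xy - x + y^{2} + y to the basis.

S(f_1,h_3): lcm = x^{2}y. S = -x^{2} + xy^{2} + xy + y^{3} - y^{2}.
  leading term x^{2}: subtract (-1)·f_1 from -x^{2} + xy^{2} + xy + y^{3} - y^{2} → xy^{2} + xy + y^{3} - y
  leading term xy^{2}: subtract (-y)·h_3 from xy^{2} + xy + y^{3} - y → -y^{3} + y^{2} - y
  leading term y^{3}: no divisor's leading term divides it; move -y^{3} to the remainder.
  leading term y^{2}: no divisor's leading term divides it; move y^{2} to the remainder.
  leading term y: no divisor's leading term divides it; move -y to the remainder.
  remainder -y^{3} + y^{2} - y ≠ 0; add h_4 = -y^{3} + y^{2} - y to the basis.

The other S-polynomials (S(f_2,h_3), S(f_1,h_4), S(f_2,h_4), S(h_3,h_4)) all reduce to 0 modulo the current basis, so we have a Gröbner basis.
Inter-reduce: drop elements whose leading term is divisible by another's, tail-reduce, and make monic.
Reduced Gröbner basis: {x^{2} + y^{2} - y, xy + x - y^{2} - y, y^{3} - y^{2} + y}.
Label its elements g_1 = x^{2} + y^{2} - y, g_2 = xy + x - y^{2} - y, g_3 = y^{3} - y^{2} + y.

Reduce p = x^{2} - xy + x + y - 1 modulo G:
  leading term x^{2}: subtract (1)·g_1 from x^{2} - xy + x + y - 1 → -xy + x - y^{2} - y - 1
  leading term xy: subtract (-1)·g_2 from -xy + x - y^{2} - y - 1 → -x + y^{2} + y - 1
  leading term x: no divisor's leading term divides it; move -x to the remainder.
  leading term y^{2}: no divisor's leading term divides it; move y^{2} to the remainder.
  leading term y: no divisor's leading term divides it; move y to the remainder.
  leading term 1: no divisor's leading term divides it; move -1 to the remainder.
  normal form = -x + y^{2} + y - 1.
The normal form is nonzero, so p ∉ I. Since p minus its normal form lies in I, I + (p) = I + (r) where r = -x + y^{2} + y - 1; decide whether this ideal is the whole ring.
Run Buchberger on G together with r (pairs among the g_i already reduce to 0 since G is a Gröbner basis):
g_1 = x^{2} + y^{2} - y, LT = x^{2}.
g_2 = xy + x - y^{2} - y, LT = xy.
g_3 = y^{3} - y^{2} + y, LT = y^{3}.
r = -x + y^{2} + y - 1, LT = x.

S(g_1,r): lcm = x^{2}. S = xy^{2} + xy - x + y^{2} - y.
  leading term xy^{2}: subtract (y)·g_2 from xy^{2} + xy - x + y^{2} - y → -x + y^{3} - y^{2} - y
  leading term x: subtract (1)·r from -x + y^{3} - y^{2} - y → y^{3} + y^{2} + y + 1
  leading term y^{3}: subtract (1)·g_3 from y^{3} + y^{2} + y + 1 → -y^{2} + 1
  leading term y^{2}: no divisor's leading term divides it; move -y^{2} to the remainder.
  leading term 1: no divisor's leading term divides it; move 1 to the remainder.
  remainder -y^{2} + 1 ≠ 0; add m_5 = -y^{2} + 1 to the basis.

S(g_2,r): lcm = xy. S = x + y^{3} + y.
  leading term x: subtract (-1)·r from x + y^{3} + y → y^{3} + y^{2} - y - 1
  leading term y^{3}: subtract (1)·g_3 from y^{3} + y^{2} - y - 1 → -y^{2} + y - 1
  leading term y^{2}: subtract (1)·m_5 from -y^{2} + y - 1 → y + 1
  leading term y: no divisor's leading term divides it; move y to the remainder.
  leading term 1: no divisor's leading term divides it; move 1 to the remainder.
  remainder y + 1 ≠ 0; add m_6 = y + 1 to the basis.

The other S-polynomials (S(g_1,g_2), S(g_1,g_3), S(g_2,g_3), S(g_3,r), S(g_1,m_5), S(g_2,m_5), S(g_3,m_5), S(r,m_5), S(g_1,m_6), S(g_2,m_6), S(g_3,m_6), S(r,m_6), S(m_5,m_6)) all reduce to 0 modulo the current basis, so we have a Gröbner basis.
Inter-reduce: drop elements whose leading term is divisible by another's, tail-reduce, and make monic.
Reduced Gröbner basis: {x + 1, y + 1}.
The reduced Gröbner basis of I + (p) is {x + 1, y + 1} ≠ {1}, a proper ideal, so the enlarged system stays consistent: p is independent of I, with normal form -x + y^{2} + y - 1.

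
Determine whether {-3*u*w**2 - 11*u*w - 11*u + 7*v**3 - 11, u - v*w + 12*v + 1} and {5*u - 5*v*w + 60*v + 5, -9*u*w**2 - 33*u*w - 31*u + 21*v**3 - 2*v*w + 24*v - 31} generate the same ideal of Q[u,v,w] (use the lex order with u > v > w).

Since reduced Gröbner bases are canonical representatives of ideals under a given ordering, it suffices to compute and compare them.
Buchberger on the first generating set:
f_1 = -3*u*w**2 - 11*u*w - 11*u + 7*v**3 - 11, LT = u*w**2.
f_2 = u - v*w + 12*v + 1, LT = u.

S(f_1,f_2): lcm = u*w**2. S = 11/3*u*w + 11/3*u - 7/3*v**3 + v*w**3 - 12*v*w**2 - w**2 + 11/3.
  reduce S modulo (f_1, f_2):
  remainder -7/3*v**3 + v*w**3 - 25/3*v*w**2 - 121/3*v*w - 44*v - w**2 - 11/3*w ≠ 0; add g_3 = -7/3*v**3 + v*w**3 - 25/3*v*w**2 - 121/3*v*w - 44*v - w**2 - 11/3*w to the basis.

The other S-polynomials (S(f_1,g_3), S(f_2,g_3)) all reduce to 0 modulo the current basis, so we have a Gröbner basis.
Inter-reduce: drop elements whose leading term is divisible by another's, tail-reduce, and make monic.
Reduced Gröbner basis: {u - v*w + 12*v + 1, v**3 - 3/7*v*w**3 + 25/7*v*w**2 + 121/7*v*w + 132/7*v + 3/7*w**2 + 11/7*w}.

Buchberger on the second generating set:
h_1 = 5*u - 5*v*w + 60*v + 5, LT = u.
h_2 = -9*u*w**2 - 33*u*w - 31*u + 21*v**3 - 2*v*w + 24*v - 31, LT = u*w**2.

S(h_1,h_2): lcm = u*w**2. S = -11/3*u*w - 31/9*u + 7/3*v**3 - v*w**3 + 12*v*w**2 - 2/9*v*w + 8/3*v + w**2 - 31/9.
  reduce S modulo (h_1, h_2):
  remainder 7/3*v**3 - v*w**3 + 25/3*v*w**2 + 121/3*v*w + 44*v + w**2 + 11/3*w ≠ 0; add k_3 = 7/3*v**3 - v*w**3 + 25/3*v*w**2 + 121/3*v*w + 44*v + w**2 + 11/3*w to the basis.

The other S-polynomials (S(h_1,k_3), S(h_2,k_3)) all reduce to 0 modulo the current basis, so we have a Gröbner basis.
Inter-reduce: drop elements whose leading term is divisible by another's, tail-reduce, and make monic.
Reduced Gröbner basis: {u - v*w + 12*v + 1, v**3 - 3/7*v*w**3 + 25/7*v*w**2 + 121/7*v*w + 132/7*v + 3/7*w**2 + 11/7*w}.

These coincide, so the ideals are equal.
The same test decides containment: I ⊆ J iff every generator of I reduces to 0 modulo a Gröbner basis of J.

Yes, the ideals are equal.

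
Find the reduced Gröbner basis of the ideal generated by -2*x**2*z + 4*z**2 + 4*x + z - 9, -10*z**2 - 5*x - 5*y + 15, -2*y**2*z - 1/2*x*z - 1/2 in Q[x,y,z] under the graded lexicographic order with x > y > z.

G = {x**3 + x**2*y - 3*x**2 + 2*x*z - 2*y*z - 1/2*x - 1/2*y - 3*z + 3/2, x**2*z - x + y - 1/2*z + 3/2, x*y**2 + 3/8*x**2 - 9/4*y**2 - 9/16*x - 1/4*z - 1/16, y**3 - 1/8*x**2 + 1/4*x*y - 3/4*y**2 - 3/16*x - 1/4*z + 1/16, y**2*z + 1/4*x*z + 1/4, z**2 + 1/2*x + 1/2*y - 3/2}

f_1 = -2*x**2*z + 4*z**2 + 4*x + z - 9, LT = x**2*z.
f_2 = -10*z**2 - 5*x - 5*y + 15, LT = z**2.
f_3 = -2*y**2*z - 1/2*x*z - 1/2, LT = y**2*z.

S(f_1,f_2): lcm = x**2*z**2. S = -1/2*x**3 - 1/2*x**2*y - 2*z**3 + 3/2*x**2 - 2*x*z - 1/2*z**2 + 9/2*z.
  leading term x**3: no divisor's leading term divides it; move -1/2*x**3 to the remainder.
  leading term x**2*y: no divisor's leading term divides it; move -1/2*x**2*y to the remainder.
  leading term z**3: subtract (1/5*z)·f_2 from -2*z**3 + 3/2*x**2 - 2*x*z - 1/2*z**2 + 9/2*z → 3/2*x**2 - x*z + y*z - 1/2*z**2 + 3/2*z
  leading term x**2: no divisor's leading term divides it; move 3/2*x**2 to the remainder.
  leading term x*z: no divisor's leading term divides it; move -x*z to the remainder.
  leading term y*z: no divisor's leading term divides it; move y*z to the remainder.
  leading term z**2: subtract (1/20)·f_2 from -1/2*z**2 + 3/2*z → 1/4*x + 1/4*y + 3/2*z - 3/4
  leading term x: no divisor's leading term divides it; move 1/4*x to the remainder.
  leading term y: no divisor's leading term divides it; move 1/4*y to the remainder.
  leading term z: no divisor's leading term divides it; move 3/2*z to the remainder.
  leading term 1: no divisor's leading term divides it; move -3/4 to the remainder.
  remainder -1/2*x**3 - 1/2*x**2*y + 3/2*x**2 - x*z + y*z + 1/4*x + 1/4*y + 3/2*z - 3/4 ≠ 0; add g_4 = -1/2*x**3 - 1/2*x**2*y + 3/2*x**2 - x*z + y*z + 1/4*x + 1/4*y + 3/2*z - 3/4 to the basis.

S(f_1,f_3): lcm = x**2*y**2*z. S = -1/4*x**3*z - 2*y**2*z**2 - 2*x*y**2 - 1/2*y**2*z - 1/4*x**2 + 9/2*y**2.
  leading term x**3*z: subtract (1/8*x)·f_1 from -1/4*x**3*z - 2*y**2*z**2 - 2*x*y**2 - 1/2*y**2*z - 1/4*x**2 + 9/2*y**2 → -2*y**2*z**2 - 2*x*y**2 - 1/2*x*z**2 - 1/2*y**2*z - 3/4*x**2 - 1/8*x*z + 9/2*y**2 + 9/8*x
  leading term y**2*z**2: subtract (1/5*y**2)·f_2 from -2*y**2*z**2 - 2*x*y**2 - 1/2*x*z**2 - 1/2*y**2*z - 3/4*x**2 - 1/8*x*z + 9/2*y**2 + 9/8*x → -x*y**2 - 1/2*x*z**2 + y**3 - 1/2*y**2*z - 3/4*x**2 - 1/8*x*z + 3/2*y**2 + 9/8*x
  leading term x*y**2: no divisor's leading term divides it; move -x*y**2 to the remainder.
  leading term x*z**2: subtract (1/20*x)·f_2 from -1/2*x*z**2 + y**3 - 1/2*y**2*z - 3/4*x**2 - 1/8*x*z + 3/2*y**2 + 9/8*x → y**3 - 1/2*y**2*z - 1/2*x**2 + 1/4*x*y - 1/8*x*z + 3/2*y**2 + 3/8*x
  leading term y**3: no divisor's leading term divides it; move y**3 to the remainder.
  leading term y**2*z: subtract (1/4)·f_3 from -1/2*y**2*z - 1/2*x**2 + 1/4*x*y - 1/8*x*z + 3/2*y**2 + 3/8*x → -1/2*x**2 + 1/4*x*y + 3/2*y**2 + 3/8*x + 1/8
  leading term x**2: no divisor's leading term divides it; move -1/2*x**2 to the remainder.
  leading term x*y: no divisor's leading term divides it; move 1/4*x*y to the remainder.
  leading term y**2: no divisor's leading term divides it; move 3/2*y**2 to the remainder.
  leading term x: no divisor's leading term divides it; move 3/8*x to the remainder.
  leading term 1: no divisor's leading term divides it; move 1/8 to the remainder.
  remainder -x*y**2 + y**3 - 1/2*x**2 + 1/4*x*y + 3/2*y**2 + 3/8*x + 1/8 ≠ 0; add g_5 = -x*y**2 + y**3 - 1/2*x**2 + 1/4*x*y + 3/2*y**2 + 3/8*x + 1/8 to the basis.

S(f_2,f_3): lcm = y**2*z**2. S = 1/2*x*y**2 - 1/4*x*z**2 + 1/2*y**3 - 3/2*y**2 - 1/4*z.
  leading term x*y**2: subtract (-1/2)·g_5 from 1/2*x*y**2 - 1/4*x*z**2 + 1/2*y**3 - 3/2*y**2 - 1/4*z → -1/4*x*z**2 + y**3 - 1/4*x**2 + 1/8*x*y - 3/4*y**2 + 3/16*x - 1/4*z + 1/16
  leading term x*z**2: subtract (1/40*x)·f_2 from -1/4*x*z**2 + y**3 - 1/4*x**2 + 1/8*x*y - 3/4*y**2 + 3/16*x - 1/4*z + 1/16 → y**3 - 1/8*x**2 + 1/4*x*y - 3/4*y**2 - 3/16*x - 1/4*z + 1/16
  leading term y**3: no divisor's leading term divides it; move y**3 to the remainder.
  leading term x**2: no divisor's leading term divides it; move -1/8*x**2 to the remainder.
  leading term x*y: no divisor's leading term divides it; move 1/4*x*y to the remainder.
  leading term y**2: no divisor's leading term divides it; move -3/4*y**2 to the remainder.
  leading term x: no divisor's leading term divides it; move -3/16*x to the remainder.
  leading term z: no divisor's leading term divides it; move -1/4*z to the remainder.
  leading term 1: no divisor's leading term divides it; move 1/16 to the remainder.
  remainder y**3 - 1/8*x**2 + 1/4*x*y - 3/4*y**2 - 3/16*x - 1/4*z + 1/16 ≠ 0; add g_6 = y**3 - 1/8*x**2 + 1/4*x*y - 3/4*y**2 - 3/16*x - 1/4*z + 1/16 to the basis.

The other S-polynomials (S(f_1,g_4), S(f_2,g_4), S(f_3,g_4), S(f_1,g_5), S(f_2,g_5), S(f_3,g_5), S(g_4,g_5), S(f_1,g_6), S(f_2,g_6), S(f_3,g_6), S(g_4,g_6), S(g_5,g_6)) all reduce to 0 modulo the current basis, so we have a Gröbner basis.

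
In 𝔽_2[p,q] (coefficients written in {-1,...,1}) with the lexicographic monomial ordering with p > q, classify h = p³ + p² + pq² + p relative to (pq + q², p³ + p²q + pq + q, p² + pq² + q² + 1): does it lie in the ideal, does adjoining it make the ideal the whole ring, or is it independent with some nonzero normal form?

p³ + p² + pq² + p lies in I (it reduces to 0).

First compute the reduced Gröbner basis of I by Buchberger's algorithm.
f_1 = pq + q², LT = pq.
f_2 = p³ + p²q + pq + q, LT = p³.
f_3 = p² + pq² + q² + 1, LT = p².

S(f_1,f_2): lcm = p³q. S = pq² + q².
  reduce S modulo (f_1, f_2, f_3):
  remainder q³ + q² ≠ 0; add k_4 = q³ + q² to the basis.

S(f_1,f_3): lcm = p²q. S = pq³ + pq² + q³ + q.
  reduce S modulo (f_1, f_2, f_3, k_4):
  remainder q² + q ≠ 0; add k_5 = q² + q to the basis.

S(f_2,f_3): lcm = p³. S = p²q² + p²q + pq² + pq + p + q.
  reduce S modulo (f_1, f_2, f_3, k_4, k_5):
  remainder p + q ≠ 0; add k_6 = p + q to the basis.

S(f_3,k_6): lcm = p². S = pq² + pq + q² + 1.
  reduce S modulo (f_1, f_2, f_3, k_4, k_5, k_6):
  remainder q + 1 ≠ 0; add k_7 = q + 1 to the basis.

The other S-polynomials (S(f_1,k_4), S(f_2,k_4), S(f_3,k_4), S(f_1,k_5), S(f_2,k_5), S(f_3,k_5), S(k_4,k_5), S(f_1,k_6), S(f_2,k_6), S(k_4,k_6), S(k_5,k_6), S(f_1,k_7), S(f_2,k_7), S(f_3,k_7), S(k_4,k_7), S(k_5,k_7), S(k_6,k_7)) all reduce to 0 modulo the current basis, so we have a Gröbner basis.
Inter-reduce: drop elements whose leading term is divisible by another's, tail-reduce, and make monic.
Reduced Gröbner basis: {p + 1, q + 1}.
Label its elements g_1 = p + 1, g_2 = q + 1.

Reduce h = p³ + p² + pq² + p modulo G:
  leading term p³: subtract (p²)·g_1 from p³ + p² + pq² + p → pq² + p
  leading term pq²: subtract (q²)·g_1 from pq² + p → p + q²
  leading term p: subtract (1)·g_1 from p + q² → q² + 1
  leading term q²: subtract (q)·g_2 from q² + 1 → q + 1
  leading term q: subtract (1)·g_2 from q + 1 → 0
  normal form = 0.
Since the normal form is 0, h ∈ I.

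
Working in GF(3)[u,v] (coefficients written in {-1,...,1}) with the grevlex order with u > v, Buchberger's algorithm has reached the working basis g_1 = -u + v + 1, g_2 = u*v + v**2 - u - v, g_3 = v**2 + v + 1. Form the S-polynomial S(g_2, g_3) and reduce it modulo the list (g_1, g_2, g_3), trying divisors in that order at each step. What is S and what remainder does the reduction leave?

lcm(LM(g_2), LM(g_3)) = u*v**2.
S = (lcm/LT(g_2))·g_2 − (lcm/LT(g_3))·g_3 = v**3 + u*v - v**2 - u.
Reduce S modulo (g_1, g_2, g_3) in that order:
  leading term v**3: subtract (v)·g_3 from v**3 + u*v - v**2 - u → u*v + v**2 - u - v
  leading term u*v: subtract (-v)·g_1 from u*v + v**2 - u - v → -v**2 - u
  leading term v**2: subtract (-1)·g_3 from -v**2 - u → -u + v + 1
  leading term u: subtract (1)·g_1 from -u + v + 1 → 0
The remainder is 0, so this S-polynomial contributes no new basis element.

S(g_2, g_3) = v**3 + u*v - v**2 - u; remainder on division = 0.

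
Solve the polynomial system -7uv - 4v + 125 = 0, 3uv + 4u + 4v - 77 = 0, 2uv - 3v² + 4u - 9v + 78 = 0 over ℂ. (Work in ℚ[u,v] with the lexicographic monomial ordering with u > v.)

{(3, 5)}

Compute a lex Gröbner basis by Buchberger's algorithm.
f_1 = -7uv - 4v + 125, LT = uv.
f_2 = 3uv + 4u + 4v - 77, LT = uv.
f_3 = 2uv + 4u - 3v² - 9v + 78, LT = uv.

S(f_1,f_2): lcm = uv. S = -4/3u - 16/21v + 164/21.
  reduce S modulo (f_1, f_2, f_3):
  remainder -4/3u - 16/21v + 164/21 ≠ 0; add h_4 = -4/3u - 16/21v + 164/21 to the basis.

S(f_1,f_3): lcm = uv. S = -2u + 3/2v² + 71/14v - 398/7.
  reduce S modulo (f_1, f_2, f_3, h_4):
  remainder 3/2v² + 87/14v - 480/7 ≠ 0; add h_5 = 3/2v² + 87/14v - 480/7 to the basis.

S(f_1,h_4): lcm = uv. S = -4/7v² + 45/7v - 125/7.
  reduce S modulo (f_1, f_2, f_3, h_4, h_5):
  remainder 431/49v - 2155/49 ≠ 0; add h_6 = 431/49v - 2155/49 to the basis.

The other S-polynomials (S(f_2,f_3), S(f_2,h_4), S(f_3,h_4), S(f_1,h_5), S(f_2,h_5), S(f_3,h_5), S(h_4,h_5), S(f_1,h_6), S(f_2,h_6), S(f_3,h_6), S(h_4,h_6), S(h_5,h_6)) all reduce to 0 modulo the current basis, so we have a Gröbner basis.
Inter-reduce: drop elements whose leading term is divisible by another's, tail-reduce, and make monic.
Reduced Gröbner basis: {u - 3, v - 5}.

From the last basis element, v - 5 = 0, so v takes values in {5}. Each choice, substituted upward through the basis, yields the corresponding point(s) of the solution set.
  v = 5: the earlier basis element becomes u - 3 = 0, giving u = 3 — point (3, 5).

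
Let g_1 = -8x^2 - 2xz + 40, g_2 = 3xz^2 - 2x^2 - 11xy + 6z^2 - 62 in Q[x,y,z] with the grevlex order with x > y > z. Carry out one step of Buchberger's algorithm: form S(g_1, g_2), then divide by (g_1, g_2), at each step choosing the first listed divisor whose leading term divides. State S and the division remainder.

S(g_1, g_2) = 1/4xz^3 + 2/3x^3 + 11/3x^2y - 2xz^2 - 5z^2 + 62/3x; remainder on division = -1/2z^3 - 22/3xy + 1/3xz - z^2 + 24x + 55/3y + 31/6z - 48.

lcm(LM(g_1), LM(g_2)) = x^2z^2.
S = (lcm/LT(g_1))·g_1 − (lcm/LT(g_2))·g_2 = 1/4xz^3 + 2/3x^3 + 11/3x^2y - 2xz^2 - 5z^2 + 62/3x.
Reduce S modulo (g_1, g_2) in that order:
  leading term xz^3: subtract (1/12z)·g_2 from 1/4xz^3 + 2/3x^3 + 11/3x^2y - 2xz^2 - 5z^2 + 62/3x → 2/3x^3 + 11/3x^2y + 1/6x^2z + 11/12xyz - 2xz^2 - 1/2z^3 - 5z^2 + 62/3x + 31/6z
  leading term x^3: subtract (-1/12x)·g_1 from 2/3x^3 + 11/3x^2y + 1/6x^2z + 11/12xyz - 2xz^2 - 1/2z^3 - 5z^2 + 62/3x + 31/6z → 11/3x^2y + 11/12xyz - 2xz^2 - 1/2z^3 - 5z^2 + 24x + 31/6z
  leading term x^2y: subtract (-11/24y)·g_1 from 11/3x^2y + 11/12xyz - 2xz^2 - 1/2z^3 - 5z^2 + 24x + 31/6z → -2xz^2 - 1/2z^3 - 5z^2 + 24x + 55/3y + 31/6z
  leading term xz^2: subtract (-2/3)·g_2 from -2xz^2 - 1/2z^3 - 5z^2 + 24x + 55/3y + 31/6z → -1/2z^3 - 4/3x^2 - 22/3xy - z^2 + 24x + 55/3y + 31/6z - 124/3
  leading term z^3: no divisor's leading term divides it; move -1/2z^3 to the remainder.
  leading term x^2: subtract (1/6)·g_1 from -4/3x^2 - 22/3xy - z^2 + 24x + 55/3y + 31/6z - 124/3 → -22/3xy + 1/3xz - z^2 + 24x + 55/3y + 31/6z - 48
  leading term xy: no divisor's leading term divides it; move -22/3xy to the remainder.
  leading term xz: no divisor's leading term divides it; move 1/3xz to the remainder.
  leading term z^2: no divisor's leading term divides it; move -z^2 to the remainder.
  leading term x: no divisor's leading term divides it; move 24x to the remainder.
  leading term y: no divisor's leading term divides it; move 55/3y to the remainder.
  leading term z: no divisor's leading term divides it; move 31/6z to the remainder.
  leading term 1: no divisor's leading term divides it; move -48 to the remainder.
The remainder -1/2z^3 - 22/3xy + 1/3xz - z^2 + 24x + 55/3y + 31/6z - 48 is nonzero, so it would be added as the next basis element.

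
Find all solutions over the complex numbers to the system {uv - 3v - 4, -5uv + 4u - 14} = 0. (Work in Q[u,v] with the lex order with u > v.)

{(1, -2), (21/2, 8/15)}

Compute a lex Gröbner basis by Buchberger's algorithm.
f_1 = uv - 3v - 4, LT = uv.
f_2 = -5uv + 4u - 14, LT = uv.

S(f_1,f_2): lcm = uv. S = 4/5u - 3v - 34/5.
  leading term u: no divisor's leading term divides it; move 4/5u to the remainder.
  leading term v: no divisor's leading term divides it; move -3v to the remainder.
  leading term 1: no divisor's leading term divides it; move -34/5 to the remainder.
  remainder 4/5u - 3v - 34/5 ≠ 0; add h_3 = 4/5u - 3v - 34/5 to the basis.

S(f_1,h_3): lcm = uv. S = 15/4v^2 + 11/2v - 4.
  leading term v^2: no divisor's leading term divides it; move 15/4v^2 to the remainder.
  leading term v: no divisor's leading term divides it; move 11/2v to the remainder.
  leading term 1: no divisor's leading term divides it; move -4 to the remainder.
  remainder 15/4v^2 + 11/2v - 4 ≠ 0; add h_4 = 15/4v^2 + 11/2v - 4 to the basis.

S(f_2,h_3): lcm = uv. S = -4/5u + 15/4v^2 + 17/2v + 14/5.
  leading term u: subtract (-1)·h_3 from -4/5u + 15/4v^2 + 17/2v + 14/5 → 15/4v^2 + 11/2v - 4
  leading term v^2: subtract (1)·h_4 from 15/4v^2 + 11/2v - 4 → 0
  remainder 0.

S(f_1,h_4): lcm = uv^2. S = -22/15uv + 16/15u - 3v^2 - 4v.
  leading term uv: subtract (-22/15)·f_1 from -22/15uv + 16/15u - 3v^2 - 4v → 16/15u - 3v^2 - 42/5v - 88/15
  leading term u: subtract (4/3)·h_3 from 16/15u - 3v^2 - 42/5v - 88/15 → -3v^2 - 22/5v + 16/5
  leading term v^2: subtract (-4/5)·h_4 from -3v^2 - 22/5v + 16/5 → 0
  remainder 0.

S(f_2,h_4): lcm = uv^2. S = -34/15uv + 16/15u + 14/5v.
  leading term uv: subtract (-34/15)·f_1 from -34/15uv + 16/15u + 14/5v → 16/15u - 4v - 136/15
  leading term u: subtract (4/3)·h_3 from 16/15u - 4v - 136/15 → 0
  remainder 0.

S(h_3,h_4): leading monomials are coprime, so the S-polynomial reduces to 0 (Buchberger's first criterion).
Every S-polynomial of the final basis reduces to 0, so we have a Gröbner basis.
Inter-reduce: drop elements whose leading term is divisible by another's, tail-reduce, and make monic.
Reduced Gröbner basis: {u - 15/4v - 17/2, v^2 + 22/15v - 16/15}.

From the last basis element, v^2 + 22/15v - 16/15 = 0, so v takes values in {-2, 8/15}. Each choice, substituted upward through the basis, yields the corresponding point(s) of the solution set.
  v = -2: the earlier basis element becomes u - 1 = 0, giving u = 1 — point (1, -2).
  v = 8/15: the earlier basis element becomes u - 21/2 = 0, giving u = 21/2 — point (21/2, 8/15).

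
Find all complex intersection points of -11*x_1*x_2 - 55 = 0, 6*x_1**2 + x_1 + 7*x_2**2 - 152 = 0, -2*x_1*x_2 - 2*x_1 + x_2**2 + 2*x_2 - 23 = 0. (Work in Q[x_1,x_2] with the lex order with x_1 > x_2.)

{(-5, 1)}

Compute a lex Gröbner basis by Buchberger's algorithm.
f_1 = -11*x_1*x_2 - 55, LT = x_1*x_2.
f_2 = 6*x_1**2 + x_1 + 7*x_2**2 - 152, LT = x_1**2.
f_3 = -2*x_1*x_2 - 2*x_1 + x_2**2 + 2*x_2 - 23, LT = x_1*x_2.

S(f_1,f_2): lcm = x_1**2*x_2. S = -1/6*x_1*x_2 + 5*x_1 - 7/6*x_2**3 + 76/3*x_2.
  reduce S modulo (f_1, f_2, f_3):
  remainder 5*x_1 - 7/6*x_2**3 + 76/3*x_2 + 5/6 ≠ 0; add h_4 = 5*x_1 - 7/6*x_2**3 + 76/3*x_2 + 5/6 to the basis.

S(f_1,f_3): lcm = x_1*x_2. S = -x_1 + 1/2*x_2**2 + x_2 - 13/2.
  reduce S modulo (f_1, f_2, f_3, h_4):
  remainder -7/30*x_2**3 + 1/2*x_2**2 + 91/15*x_2 - 19/3 ≠ 0; add h_5 = -7/30*x_2**3 + 1/2*x_2**2 + 91/15*x_2 - 19/3 to the basis.

S(f_2,f_3): lcm = x_1**2*x_2. S = -x_1**2 + 1/2*x_1*x_2**2 + 7/6*x_1*x_2 - 23/2*x_1 + 7/6*x_2**3 - 76/3*x_2.
  reduce S modulo (f_1, f_2, f_3, h_4, h_5):
  remainder -2*x_2**2 - 53/6*x_2 + 65/6 ≠ 0; add h_6 = -2*x_2**2 - 53/6*x_2 + 65/6 to the basis.

S(f_1,h_4): lcm = x_1*x_2. S = 7/30*x_2**4 - 76/15*x_2**2 - 1/6*x_2 + 5.
  reduce S modulo (f_1, f_2, f_3, h_4, h_5, h_6):
  remainder -445/168*x_2 + 445/168 ≠ 0; add h_7 = -445/168*x_2 + 445/168 to the basis.

The other S-polynomials (S(f_2,h_4), S(f_3,h_4), S(f_1,h_5), S(f_2,h_5), S(f_3,h_5), S(h_4,h_5), S(f_1,h_6), S(f_2,h_6), S(f_3,h_6), S(h_4,h_6), S(h_5,h_6), S(f_1,h_7), S(f_2,h_7), S(f_3,h_7), S(h_4,h_7), S(h_5,h_7), S(h_6,h_7)) all reduce to 0 modulo the current basis, so we have a Gröbner basis.
Inter-reduce: drop elements whose leading term is divisible by another's, tail-reduce, and make monic.
Reduced Gröbner basis: {x_1 + 5, x_2 - 1}.

A lex Gröbner basis eliminates variables successively. Here x_2 - 1 depends only on x_2, with roots {1}; lifting each root through the earlier basis elements recovers the full solutions.
  x_2 = 1: the earlier basis element becomes x_1 + 5 = 0, giving x_1 = -5 — point (-5, 1).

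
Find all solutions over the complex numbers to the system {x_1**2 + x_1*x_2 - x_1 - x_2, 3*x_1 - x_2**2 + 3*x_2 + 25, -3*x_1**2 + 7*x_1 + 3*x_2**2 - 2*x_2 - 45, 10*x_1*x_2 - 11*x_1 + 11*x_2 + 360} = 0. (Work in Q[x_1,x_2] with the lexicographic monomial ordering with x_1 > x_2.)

Compute a lex Gröbner basis by Buchberger's algorithm.
f_1 = x_1**2 + x_1*x_2 - x_1 - x_2, LT = x_1**2.
f_2 = 3*x_1 - x_2**2 + 3*x_2 + 25, LT = x_1.
f_3 = -3*x_1**2 + 7*x_1 + 3*x_2**2 - 2*x_2 - 45, LT = x_1**2.
f_4 = 10*x_1*x_2 - 11*x_1 + 11*x_2 + 360, LT = x_1*x_2.

S(f_1,f_2): lcm = x_1**2. S = 1/3*x_1*x_2**2 - 28/3*x_1 - x_2.
  reduce S modulo (f_1, f_2, f_3, f_4):
  remainder 1/9*x_2**4 - 1/3*x_2**3 - 53/9*x_2**2 + 25/3*x_2 + 700/9 ≠ 0; add h_5 = 1/9*x_2**4 - 1/3*x_2**3 - 53/9*x_2**2 + 25/3*x_2 + 700/9 to the basis.

S(f_1,f_3): lcm = x_1**2. S = x_1*x_2 + 4/3*x_1 + x_2**2 - 5/3*x_2 - 15.
  reduce S modulo (f_1, f_2, f_3, f_4, h_5):
  remainder 1/3*x_2**3 + 4/9*x_2**2 - 34/3*x_2 - 235/9 ≠ 0; add h_6 = 1/3*x_2**3 + 4/9*x_2**2 - 34/3*x_2 - 235/9 to the basis.

S(f_1,f_4): lcm = x_1**2*x_2. S = 11/10*x_1**2 + x_1*x_2**2 - 21/10*x_1*x_2 - 36*x_1 - x_2**2.
  reduce S modulo (f_1, f_2, f_3, f_4, h_5, h_6):
  remainder 119/90*x_2**2 + 7/5*x_2 - 469/18 ≠ 0; add h_7 = 119/90*x_2**2 + 7/5*x_2 - 469/18 to the basis.

S(f_2,f_4): lcm = x_1*x_2. S = 11/10*x_1 - 1/3*x_2**3 + x_2**2 + 217/30*x_2 - 36.
  reduce S modulo (f_1, f_2, f_3, f_4, h_5, h_6, h_7):
  remainder -121/17*x_2 - 605/17 ≠ 0; add h_8 = -121/17*x_2 - 605/17 to the basis.

The other S-polynomials (S(f_2,f_3), S(f_3,f_4), S(f_1,h_5), S(f_2,h_5), S(f_3,h_5), S(f_4,h_5), S(f_1,h_6), S(f_2,h_6), S(f_3,h_6), S(f_4,h_6), S(h_5,h_6), S(f_1,h_7), S(f_2,h_7), S(f_3,h_7), S(f_4,h_7), S(h_5,h_7), S(h_6,h_7), S(f_1,h_8), S(f_2,h_8), S(f_3,h_8), S(f_4,h_8), S(h_5,h_8), S(h_6,h_8), S(h_7,h_8)) all reduce to 0 modulo the current basis, so we have a Gröbner basis.
Inter-reduce: drop elements whose leading term is divisible by another's, tail-reduce, and make monic.
Reduced Gröbner basis: {x_1 - 5, x_2 + 5}.

From the last basis element, x_2 + 5 = 0, so x_2 takes values in {-5}. Each choice, substituted upward through the basis, yields the corresponding point(s) of the solution set.
  x_2 = -5: the earlier basis element becomes x_1 - 5 = 0, giving x_1 = 5 — point (5, -5).
Zero-dimensionality of the ideal guarantees finitely many solutions over ℂ.

{(5, -5)}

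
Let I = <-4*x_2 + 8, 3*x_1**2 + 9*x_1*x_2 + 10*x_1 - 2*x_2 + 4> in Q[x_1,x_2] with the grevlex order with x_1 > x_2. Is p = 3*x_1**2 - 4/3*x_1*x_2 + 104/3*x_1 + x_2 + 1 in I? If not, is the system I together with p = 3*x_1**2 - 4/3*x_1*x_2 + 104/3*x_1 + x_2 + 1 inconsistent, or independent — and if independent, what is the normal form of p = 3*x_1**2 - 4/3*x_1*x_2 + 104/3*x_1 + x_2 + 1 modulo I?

First compute the reduced Gröbner basis of I by Buchberger's algorithm.
f_1 = -4*x_2 + 8, LT = x_2.
f_2 = 3*x_1**2 + 9*x_1*x_2 + 10*x_1 - 2*x_2 + 4, LT = x_1**2.

S(f_1,f_2): leading monomials are coprime, so the S-polynomial reduces to 0 (Buchberger's first criterion).
Every S-polynomial of the final basis reduces to 0, so we have a Gröbner basis.
Inter-reduce: drop elements whose leading term is divisible by another's, tail-reduce, and make monic.
Reduced Gröbner basis: {x_1**2 + 28/3*x_1, x_2 - 2}.
Label its elements g_1 = x_1**2 + 28/3*x_1, g_2 = x_2 - 2.

Reduce p = 3*x_1**2 - 4/3*x_1*x_2 + 104/3*x_1 + x_2 + 1 modulo G:
  leading term x_1**2: subtract (3)·g_1 from 3*x_1**2 - 4/3*x_1*x_2 + 104/3*x_1 + x_2 + 1 → -4/3*x_1*x_2 + 20/3*x_1 + x_2 + 1
  leading term x_1*x_2: subtract (-4/3*x_1)·g_2 from -4/3*x_1*x_2 + 20/3*x_1 + x_2 + 1 → 4*x_1 + x_2 + 1
  leading term x_1: no divisor's leading term divides it; move 4*x_1 to the remainder.
  leading term x_2: subtract (1)·g_2 from x_2 + 1 → 3
  leading term 1: no divisor's leading term divides it; move 3 to the remainder.
  normal form = 4*x_1 + 3.
The normal form is nonzero, so p ∉ I. Since p minus its normal form lies in I, I + (p) = I + (r) where r = 4*x_1 + 3; decide whether this ideal is the whole ring.
Run Buchberger on G together with r (pairs among the g_i already reduce to 0 since G is a Gröbner basis):
g_1 = x_1**2 + 28/3*x_1, LT = x_1**2.
g_2 = x_2 - 2, LT = x_2.
r = 4*x_1 + 3, LT = x_1.

S(g_1,g_2): leading monomials are coprime, so the S-polynomial reduces to 0 (Buchberger's first criterion).
S(g_1,r): lcm = x_1**2. S = 103/12*x_1.
  leading term x_1: subtract (103/48)·r from 103/12*x_1 → -103/16
  leading term 1: no divisor's leading term divides it; move -103/16 to the remainder.
  remainder -103/16 ≠ 0; add m_4 = -103/16 to the basis.

S(g_2,r): leading monomials are coprime, so the S-polynomial reduces to 0 (Buchberger's first criterion).
S(g_1,m_4): leading monomials are coprime, so the S-polynomial reduces to 0 (Buchberger's first criterion).
S(g_2,m_4): leading monomials are coprime, so the S-polynomial reduces to 0 (Buchberger's first criterion).
S(r,m_4): leading monomials are coprime, so the S-polynomial reduces to 0 (Buchberger's first criterion).
Every S-polynomial of the final basis reduces to 0, so we have a Gröbner basis.
Inter-reduce: drop elements whose leading term is divisible by another's, tail-reduce, and make monic.
Reduced Gröbner basis: {1}.
The reduced Gröbner basis of I + (p) is {1}: the ideal is the whole ring, so the enlarged system has no common solution — adjoining p is inconsistent.

Adjoining 3*x_1**2 - 4/3*x_1*x_2 + 104/3*x_1 + x_2 + 1 makes the ideal the whole ring: the system is inconsistent.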